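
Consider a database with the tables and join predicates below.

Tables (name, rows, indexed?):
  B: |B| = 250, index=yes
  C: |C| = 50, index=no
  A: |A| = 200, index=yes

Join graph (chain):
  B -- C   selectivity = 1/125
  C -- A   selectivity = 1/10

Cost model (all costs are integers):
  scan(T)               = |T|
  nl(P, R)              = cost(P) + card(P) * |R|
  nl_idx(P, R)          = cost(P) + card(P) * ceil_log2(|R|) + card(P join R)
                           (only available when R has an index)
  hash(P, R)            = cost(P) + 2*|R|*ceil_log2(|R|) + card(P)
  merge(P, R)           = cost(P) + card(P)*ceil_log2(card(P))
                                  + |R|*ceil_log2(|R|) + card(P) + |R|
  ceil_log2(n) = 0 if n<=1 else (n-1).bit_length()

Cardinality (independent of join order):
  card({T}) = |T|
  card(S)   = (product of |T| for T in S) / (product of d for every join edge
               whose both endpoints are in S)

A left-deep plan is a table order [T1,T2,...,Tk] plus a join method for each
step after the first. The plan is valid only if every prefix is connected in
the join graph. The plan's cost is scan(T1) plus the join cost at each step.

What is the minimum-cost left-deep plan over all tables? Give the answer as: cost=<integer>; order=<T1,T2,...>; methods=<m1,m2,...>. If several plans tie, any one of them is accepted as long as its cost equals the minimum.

Selinger DP (subsets sized 1..n):
  {B}: scan cost=250, card=250
  {C}: scan cost=50, card=50
  {A}: scan cost=200, card=200
  {BC}: card=100; try (B,nl_idx)→550, (C,hash)→1100, (B,merge)→2650, (C,merge)→2850, (B,hash)→4100, (B,nl)→12550 …(+1); best=550 via (B,nl_idx)
  {AC}: card=1000; try (C,hash)→1000, (A,nl_idx)→1450, (A,merge)→2200, (C,merge)→2350, (A,hash)→3300, (A,nl)→10050 …(+1); best=1000 via (C,hash)
  {ABC}: card=2000; try (A,merge)→3150, (A,nl_idx)→3350, (A,hash)→3850, (B,hash)→6000, (B,nl_idx)→11000, (B,merge)→14250 …(+2); best=3150 via (A,merge)

cost=3150; order=C,B,A; methods=nl_idx,merge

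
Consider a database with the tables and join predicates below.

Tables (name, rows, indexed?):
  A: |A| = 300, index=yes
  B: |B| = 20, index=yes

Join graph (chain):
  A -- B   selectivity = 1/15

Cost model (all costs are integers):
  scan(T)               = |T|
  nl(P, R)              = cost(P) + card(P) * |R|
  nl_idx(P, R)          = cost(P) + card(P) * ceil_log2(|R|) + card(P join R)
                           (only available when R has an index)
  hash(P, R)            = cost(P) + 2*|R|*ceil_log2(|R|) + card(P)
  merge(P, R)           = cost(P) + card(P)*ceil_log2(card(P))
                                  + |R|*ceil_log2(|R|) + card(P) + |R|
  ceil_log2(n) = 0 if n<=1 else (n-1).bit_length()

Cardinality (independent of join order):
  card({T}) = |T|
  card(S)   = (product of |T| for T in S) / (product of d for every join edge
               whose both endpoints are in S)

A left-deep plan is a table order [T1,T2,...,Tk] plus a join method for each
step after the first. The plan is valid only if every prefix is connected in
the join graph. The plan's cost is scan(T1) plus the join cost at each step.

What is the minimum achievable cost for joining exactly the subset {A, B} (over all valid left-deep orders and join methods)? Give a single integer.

600

Selinger DP over subsets of {A,B}:
  {A}: scan cost=300, card=300
  {B}: scan cost=20, card=20
  {AB}: card=400; try (A,nl_idx)→600, (B,hash)→800, (B,nl_idx)→2200, (A,merge)→3140, (B,merge)→3420, (A,hash)→5440 …(+2); best=600 via (A,nl_idx)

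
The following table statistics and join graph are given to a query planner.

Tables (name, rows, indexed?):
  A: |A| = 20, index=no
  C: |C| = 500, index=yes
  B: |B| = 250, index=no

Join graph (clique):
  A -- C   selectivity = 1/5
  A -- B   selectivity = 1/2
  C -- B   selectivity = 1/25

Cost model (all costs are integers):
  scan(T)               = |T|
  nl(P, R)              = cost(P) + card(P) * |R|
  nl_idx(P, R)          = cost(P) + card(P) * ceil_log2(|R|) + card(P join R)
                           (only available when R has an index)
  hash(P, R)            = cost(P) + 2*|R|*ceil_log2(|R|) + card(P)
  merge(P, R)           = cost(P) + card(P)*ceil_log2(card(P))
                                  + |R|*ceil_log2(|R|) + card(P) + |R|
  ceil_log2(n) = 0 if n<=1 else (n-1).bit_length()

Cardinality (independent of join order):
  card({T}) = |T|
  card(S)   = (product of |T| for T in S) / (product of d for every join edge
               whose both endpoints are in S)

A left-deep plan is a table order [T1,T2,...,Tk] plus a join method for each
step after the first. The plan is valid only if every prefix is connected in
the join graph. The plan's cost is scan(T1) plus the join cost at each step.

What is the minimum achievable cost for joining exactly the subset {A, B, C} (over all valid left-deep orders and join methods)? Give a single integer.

7200

Selinger DP over subsets of {A,B,C}:
  {A}: scan cost=20, card=20
  {C}: scan cost=500, card=500
  {B}: scan cost=250, card=250
  {AC}: card=2000; try (A,hash)→1200, (C,nl_idx)→2200, (C,merge)→5140, (A,merge)→5620, (C,hash)→9040, (C,nl)→10020 …(+1); best=1200 via (A,hash)
  {AB}: card=2500; try (A,hash)→700, (B,merge)→2390, (A,merge)→2620, (B,hash)→4040, (B,nl)→5020, (A,nl)→5250; best=700 via (A,hash)
  {BC}: card=5000; try (B,hash)→5000, (C,merge)→7500, (C,nl_idx)→7500, (B,merge)→7750, (C,hash)→9500, (C,nl)→125250 …(+1); best=5000 via (B,hash)
  {ABC}: card=10000; try (B,hash)→7200, (A,hash)→10200, (C,hash)→12200, (B,merge)→27450, (C,nl_idx)→33200, (C,merge)→38200 …(+4); best=7200 via (B,hash)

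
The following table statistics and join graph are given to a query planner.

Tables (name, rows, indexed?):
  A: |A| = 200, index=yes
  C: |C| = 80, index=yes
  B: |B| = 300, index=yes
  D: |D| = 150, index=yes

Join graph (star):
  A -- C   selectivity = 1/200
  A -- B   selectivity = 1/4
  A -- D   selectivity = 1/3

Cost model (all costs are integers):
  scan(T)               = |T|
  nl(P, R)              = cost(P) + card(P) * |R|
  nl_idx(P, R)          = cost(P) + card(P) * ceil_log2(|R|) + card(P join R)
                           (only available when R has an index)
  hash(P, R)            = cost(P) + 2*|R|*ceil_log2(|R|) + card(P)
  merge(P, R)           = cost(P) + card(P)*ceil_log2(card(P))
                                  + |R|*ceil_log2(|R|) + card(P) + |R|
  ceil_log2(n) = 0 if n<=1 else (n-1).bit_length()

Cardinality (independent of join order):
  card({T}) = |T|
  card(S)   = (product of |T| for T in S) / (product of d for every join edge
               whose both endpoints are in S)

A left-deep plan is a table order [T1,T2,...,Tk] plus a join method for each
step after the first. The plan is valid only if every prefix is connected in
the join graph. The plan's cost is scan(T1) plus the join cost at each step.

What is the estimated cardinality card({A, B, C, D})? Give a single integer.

300000

Tables in S: A(200), B(300), C(80), D(150)
Edges inside S: A-C(d=200), A-B(d=4), A-D(d=3)
numerator = 200 * 300 * 80 * 150 = 720000000
denominator = 200 * 4 * 3 = 2400
card(S) = 720000000 / 2400 = 300000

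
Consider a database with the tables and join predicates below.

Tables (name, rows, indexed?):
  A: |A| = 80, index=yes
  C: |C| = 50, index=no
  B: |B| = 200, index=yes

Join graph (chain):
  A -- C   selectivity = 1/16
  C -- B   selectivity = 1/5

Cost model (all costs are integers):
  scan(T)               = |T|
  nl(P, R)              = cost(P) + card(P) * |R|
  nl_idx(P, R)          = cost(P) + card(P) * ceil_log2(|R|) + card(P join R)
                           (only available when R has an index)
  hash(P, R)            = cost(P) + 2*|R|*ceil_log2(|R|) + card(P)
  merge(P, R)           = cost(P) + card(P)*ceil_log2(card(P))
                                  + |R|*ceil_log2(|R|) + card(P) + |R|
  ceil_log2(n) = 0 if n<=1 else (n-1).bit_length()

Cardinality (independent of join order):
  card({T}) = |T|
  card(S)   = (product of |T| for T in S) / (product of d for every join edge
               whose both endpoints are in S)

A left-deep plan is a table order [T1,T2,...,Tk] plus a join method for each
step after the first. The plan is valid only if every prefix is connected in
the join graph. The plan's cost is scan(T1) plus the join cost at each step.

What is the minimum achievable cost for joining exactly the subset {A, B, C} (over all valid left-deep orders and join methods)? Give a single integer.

4100

Selinger DP over subsets of {A,B,C}:
  {A}: scan cost=80, card=80
  {C}: scan cost=50, card=50
  {B}: scan cost=200, card=200
  {AC}: card=250; try (A,nl_idx)→650, (C,hash)→760, (A,merge)→1040, (C,merge)→1070, (A,hash)→1220, (A,nl)→4050 …(+1); best=650 via (A,nl_idx)
  {BC}: card=2000; try (C,hash)→1000, (B,merge)→2200, (C,merge)→2350, (B,nl_idx)→2450, (B,hash)→3300, (B,nl)→10050 …(+1); best=1000 via (C,hash)
  {ABC}: card=10000; try (B,hash)→4100, (A,hash)→4120, (B,merge)→4700, (B,nl_idx)→12650, (A,nl_idx)→25000, (A,merge)→25640 …(+2); best=4100 via (B,hash)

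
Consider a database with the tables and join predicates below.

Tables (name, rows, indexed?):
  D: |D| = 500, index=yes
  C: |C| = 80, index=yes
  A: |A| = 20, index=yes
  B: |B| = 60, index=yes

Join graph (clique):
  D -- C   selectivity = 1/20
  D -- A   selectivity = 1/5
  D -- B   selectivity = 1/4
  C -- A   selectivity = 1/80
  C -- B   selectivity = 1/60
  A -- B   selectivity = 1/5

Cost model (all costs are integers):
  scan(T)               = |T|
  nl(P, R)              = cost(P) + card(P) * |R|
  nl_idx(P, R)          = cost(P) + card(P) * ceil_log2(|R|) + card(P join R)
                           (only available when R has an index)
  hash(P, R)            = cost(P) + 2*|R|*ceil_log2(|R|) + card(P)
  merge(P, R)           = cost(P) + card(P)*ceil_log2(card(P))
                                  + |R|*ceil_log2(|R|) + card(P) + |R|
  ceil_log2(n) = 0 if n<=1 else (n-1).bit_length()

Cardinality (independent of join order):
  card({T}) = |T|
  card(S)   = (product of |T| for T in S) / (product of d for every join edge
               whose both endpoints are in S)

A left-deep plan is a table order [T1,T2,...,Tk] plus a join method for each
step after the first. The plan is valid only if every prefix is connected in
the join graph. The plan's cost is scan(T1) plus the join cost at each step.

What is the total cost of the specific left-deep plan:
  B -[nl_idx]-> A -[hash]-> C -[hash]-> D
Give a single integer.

step 1: scan B: cost=60, card=60
step 2: join A via nl_idx
    card(P join A) = 60*20/(5) = 240
    cost = 60 + 60*5 + 240 = 600
step 3: join C via hash
    card(P join C) = 240*80/(80*60) = 4
    cost = 600 + 2*80*7 + 240 = 1960
step 4: join D via hash
    card(P join D) = 4*500/(20*5*4) = 5
    cost = 1960 + 2*500*9 + 4 = 10964

10964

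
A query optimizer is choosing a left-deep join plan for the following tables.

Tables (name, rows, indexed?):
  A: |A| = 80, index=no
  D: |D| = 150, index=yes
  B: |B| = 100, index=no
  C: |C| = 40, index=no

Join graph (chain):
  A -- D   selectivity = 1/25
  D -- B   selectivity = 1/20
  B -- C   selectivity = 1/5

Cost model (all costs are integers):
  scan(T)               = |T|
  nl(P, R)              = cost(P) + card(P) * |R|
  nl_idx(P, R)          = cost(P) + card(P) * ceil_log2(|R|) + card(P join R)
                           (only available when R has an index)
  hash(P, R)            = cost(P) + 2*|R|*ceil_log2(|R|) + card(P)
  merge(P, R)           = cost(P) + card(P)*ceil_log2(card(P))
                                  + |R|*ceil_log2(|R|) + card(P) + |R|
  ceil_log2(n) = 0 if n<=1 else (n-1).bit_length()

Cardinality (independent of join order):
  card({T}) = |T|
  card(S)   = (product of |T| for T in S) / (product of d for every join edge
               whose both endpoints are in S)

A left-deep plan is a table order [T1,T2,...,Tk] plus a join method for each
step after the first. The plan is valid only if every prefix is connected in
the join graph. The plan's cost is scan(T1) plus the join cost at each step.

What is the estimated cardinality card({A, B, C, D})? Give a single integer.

19200

Tables in S: A(80), B(100), C(40), D(150)
Edges inside S: A-D(d=25), D-B(d=20), B-C(d=5)
numerator = 80 * 100 * 40 * 150 = 48000000
denominator = 25 * 20 * 5 = 2500
card(S) = 48000000 / 2500 = 19200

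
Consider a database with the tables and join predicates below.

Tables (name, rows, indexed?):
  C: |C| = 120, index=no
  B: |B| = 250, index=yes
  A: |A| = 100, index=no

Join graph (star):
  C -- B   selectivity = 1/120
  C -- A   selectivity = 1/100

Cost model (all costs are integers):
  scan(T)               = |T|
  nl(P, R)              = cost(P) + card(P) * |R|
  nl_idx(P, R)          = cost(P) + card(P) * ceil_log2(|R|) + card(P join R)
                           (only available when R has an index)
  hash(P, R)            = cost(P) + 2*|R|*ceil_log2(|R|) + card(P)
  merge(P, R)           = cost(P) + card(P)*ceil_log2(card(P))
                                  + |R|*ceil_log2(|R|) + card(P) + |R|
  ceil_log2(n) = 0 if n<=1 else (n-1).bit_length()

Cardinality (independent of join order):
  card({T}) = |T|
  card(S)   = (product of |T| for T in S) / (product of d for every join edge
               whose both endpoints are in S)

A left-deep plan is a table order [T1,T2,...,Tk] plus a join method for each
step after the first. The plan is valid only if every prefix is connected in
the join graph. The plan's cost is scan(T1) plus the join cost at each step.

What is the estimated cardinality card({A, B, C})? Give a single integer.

250

Tables in S: A(100), B(250), C(120)
Edges inside S: C-B(d=120), C-A(d=100)
numerator = 100 * 250 * 120 = 3000000
denominator = 120 * 100 = 12000
card(S) = 3000000 / 12000 = 250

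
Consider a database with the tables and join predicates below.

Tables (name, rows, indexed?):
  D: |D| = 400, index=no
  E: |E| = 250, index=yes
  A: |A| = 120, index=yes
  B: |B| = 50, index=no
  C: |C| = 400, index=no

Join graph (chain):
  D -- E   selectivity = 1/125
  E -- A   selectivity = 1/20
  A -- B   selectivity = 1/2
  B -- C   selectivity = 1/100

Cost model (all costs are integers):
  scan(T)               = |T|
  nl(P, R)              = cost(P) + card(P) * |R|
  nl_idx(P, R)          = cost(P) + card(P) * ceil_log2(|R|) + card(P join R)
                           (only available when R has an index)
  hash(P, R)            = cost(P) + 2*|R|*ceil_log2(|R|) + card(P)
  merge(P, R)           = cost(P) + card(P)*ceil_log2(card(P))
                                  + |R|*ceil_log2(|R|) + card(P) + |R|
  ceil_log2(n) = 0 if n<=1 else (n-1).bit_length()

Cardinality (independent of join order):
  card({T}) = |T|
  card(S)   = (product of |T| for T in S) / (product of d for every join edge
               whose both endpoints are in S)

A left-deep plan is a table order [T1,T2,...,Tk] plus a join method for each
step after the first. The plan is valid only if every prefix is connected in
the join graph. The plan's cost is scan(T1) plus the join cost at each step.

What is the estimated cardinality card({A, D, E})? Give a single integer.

4800

Tables in S: A(120), D(400), E(250)
Edges inside S: D-E(d=125), E-A(d=20)
numerator = 120 * 400 * 250 = 12000000
denominator = 125 * 20 = 2500
card(S) = 12000000 / 2500 = 4800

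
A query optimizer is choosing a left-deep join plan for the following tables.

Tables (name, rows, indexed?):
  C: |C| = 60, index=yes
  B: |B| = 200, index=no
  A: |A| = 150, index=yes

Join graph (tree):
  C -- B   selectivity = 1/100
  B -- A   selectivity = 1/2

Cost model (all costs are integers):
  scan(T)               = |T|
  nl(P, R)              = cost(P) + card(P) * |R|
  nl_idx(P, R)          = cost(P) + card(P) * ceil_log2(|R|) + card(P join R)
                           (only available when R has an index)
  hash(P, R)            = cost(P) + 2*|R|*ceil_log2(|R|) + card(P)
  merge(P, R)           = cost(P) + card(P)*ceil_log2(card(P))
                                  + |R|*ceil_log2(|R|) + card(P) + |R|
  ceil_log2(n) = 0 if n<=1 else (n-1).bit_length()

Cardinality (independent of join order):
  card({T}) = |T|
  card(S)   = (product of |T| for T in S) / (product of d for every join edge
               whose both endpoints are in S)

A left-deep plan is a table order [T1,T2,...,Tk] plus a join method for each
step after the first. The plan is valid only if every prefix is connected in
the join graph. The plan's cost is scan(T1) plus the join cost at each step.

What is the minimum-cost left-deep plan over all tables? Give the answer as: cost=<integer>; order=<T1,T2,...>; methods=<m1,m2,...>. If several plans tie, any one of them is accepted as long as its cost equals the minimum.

cost=3430; order=B,C,A; methods=hash,merge

Selinger DP (subsets sized 1..n):
  {C}: scan cost=60, card=60
  {B}: scan cost=200, card=200
  {A}: scan cost=150, card=150
  {BC}: card=120; try (C,hash)→1120, (C,nl_idx)→1520, (B,merge)→2280, (C,merge)→2420, (B,hash)→3320, (B,nl)→12060 …(+1); best=1120 via (C,hash)
  {AB}: card=15000; try (A,hash)→2800, (B,merge)→3300, (A,merge)→3350, (B,hash)→3500, (A,nl_idx)→16800, (B,nl)→30150 …(+1); best=2800 via (A,hash)
  {ABC}: card=9000; try (A,merge)→3430, (A,hash)→3640, (A,nl_idx)→11080, (C,hash)→18520, (A,nl)→19120, (C,nl_idx)→101800 …(+2); best=3430 via (A,merge)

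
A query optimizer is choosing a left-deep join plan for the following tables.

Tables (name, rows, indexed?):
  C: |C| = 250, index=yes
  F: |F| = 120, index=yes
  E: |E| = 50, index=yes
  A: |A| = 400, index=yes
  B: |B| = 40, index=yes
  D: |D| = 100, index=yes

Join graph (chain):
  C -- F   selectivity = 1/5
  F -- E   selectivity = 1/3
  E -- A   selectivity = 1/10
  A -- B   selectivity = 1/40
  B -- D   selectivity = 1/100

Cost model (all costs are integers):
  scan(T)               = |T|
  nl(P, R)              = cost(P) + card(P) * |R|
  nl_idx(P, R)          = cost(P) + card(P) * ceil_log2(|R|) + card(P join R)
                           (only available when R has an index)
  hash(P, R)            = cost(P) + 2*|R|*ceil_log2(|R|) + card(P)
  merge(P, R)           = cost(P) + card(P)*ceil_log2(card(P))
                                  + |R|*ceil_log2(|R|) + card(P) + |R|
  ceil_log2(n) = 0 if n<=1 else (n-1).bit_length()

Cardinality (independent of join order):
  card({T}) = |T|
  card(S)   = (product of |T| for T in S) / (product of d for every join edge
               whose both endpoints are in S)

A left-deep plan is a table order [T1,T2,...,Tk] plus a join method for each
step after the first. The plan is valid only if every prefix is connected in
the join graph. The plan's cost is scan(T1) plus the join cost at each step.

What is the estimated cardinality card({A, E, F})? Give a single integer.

80000

Tables in S: A(400), E(50), F(120)
Edges inside S: F-E(d=3), E-A(d=10)
numerator = 400 * 50 * 120 = 2400000
denominator = 3 * 10 = 30
card(S) = 2400000 / 30 = 80000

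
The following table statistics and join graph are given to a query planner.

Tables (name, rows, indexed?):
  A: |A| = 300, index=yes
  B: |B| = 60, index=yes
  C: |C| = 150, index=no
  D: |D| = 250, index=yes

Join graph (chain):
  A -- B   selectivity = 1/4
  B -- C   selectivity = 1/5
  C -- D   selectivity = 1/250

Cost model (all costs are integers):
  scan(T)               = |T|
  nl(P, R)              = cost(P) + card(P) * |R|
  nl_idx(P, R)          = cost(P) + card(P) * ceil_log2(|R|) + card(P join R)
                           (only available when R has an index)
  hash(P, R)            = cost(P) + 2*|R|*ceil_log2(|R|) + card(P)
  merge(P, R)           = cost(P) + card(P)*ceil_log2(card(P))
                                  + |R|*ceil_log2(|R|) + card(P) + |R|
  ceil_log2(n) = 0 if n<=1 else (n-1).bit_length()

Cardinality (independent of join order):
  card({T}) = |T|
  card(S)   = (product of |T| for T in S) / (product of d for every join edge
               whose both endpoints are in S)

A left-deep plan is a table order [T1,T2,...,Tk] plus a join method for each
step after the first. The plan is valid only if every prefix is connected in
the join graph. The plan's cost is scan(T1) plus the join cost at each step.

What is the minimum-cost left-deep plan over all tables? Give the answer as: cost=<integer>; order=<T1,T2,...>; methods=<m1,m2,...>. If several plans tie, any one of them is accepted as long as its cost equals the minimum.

cost=9570; order=C,D,B,A; methods=nl_idx,hash,hash

Selinger DP (subsets sized 1..n):
  {A}: scan cost=300, card=300
  {B}: scan cost=60, card=60
  {C}: scan cost=150, card=150
  {D}: scan cost=250, card=250
  {AB}: card=4500; try (B,hash)→1320, (A,merge)→3480, (B,merge)→3720, (A,nl_idx)→5100, (A,hash)→5520, (B,nl_idx)→6600 …(+2); best=1320 via (B,hash)
  {BC}: card=1800; try (B,hash)→1020, (C,merge)→1830, (B,merge)→1920, (C,hash)→2520, (B,nl_idx)→2850, (C,nl)→9060 …(+1); best=1020 via (B,hash)
  {CD}: card=150; try (D,nl_idx)→1500, (C,hash)→2900, (D,merge)→3750, (C,merge)→3850, (D,hash)→4300, (D,nl)→37650 …(+1); best=1500 via (D,nl_idx)
  {ABC}: card=135000; try (C,hash)→8220, (A,hash)→8220, (A,merge)→25620, (C,merge)→65670, (A,nl_idx)→152220, (A,nl)→541020 …(+1); best=8220 via (C,hash)
  {BCD}: card=1800; try (B,hash)→2370, (B,merge)→3270, (B,nl_idx)→4200, (D,hash)→6820, (B,nl)→10500, (D,nl_idx)→17220 …(+2); best=2370 via (B,hash)
  {ABCD}: card=135000; try (A,hash)→9570, (A,merge)→26970, (D,hash)→147220, (A,nl_idx)→153570, (A,nl)→542370, (D,nl_idx)→1223220 …(+2); best=9570 via (A,hash)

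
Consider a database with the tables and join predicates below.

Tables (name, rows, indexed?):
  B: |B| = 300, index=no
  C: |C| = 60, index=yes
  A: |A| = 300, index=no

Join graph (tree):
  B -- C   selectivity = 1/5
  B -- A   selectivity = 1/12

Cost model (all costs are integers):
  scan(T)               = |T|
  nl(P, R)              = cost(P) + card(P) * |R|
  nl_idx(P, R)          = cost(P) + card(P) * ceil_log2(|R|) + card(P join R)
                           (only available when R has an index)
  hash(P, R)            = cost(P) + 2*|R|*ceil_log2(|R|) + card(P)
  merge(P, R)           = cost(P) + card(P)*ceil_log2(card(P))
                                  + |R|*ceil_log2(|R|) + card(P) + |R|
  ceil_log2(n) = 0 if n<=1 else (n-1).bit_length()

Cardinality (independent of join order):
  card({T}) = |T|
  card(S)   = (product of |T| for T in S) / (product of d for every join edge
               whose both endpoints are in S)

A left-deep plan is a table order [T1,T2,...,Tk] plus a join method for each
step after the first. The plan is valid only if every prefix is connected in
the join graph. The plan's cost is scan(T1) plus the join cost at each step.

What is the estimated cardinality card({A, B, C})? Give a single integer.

90000

Tables in S: A(300), B(300), C(60)
Edges inside S: B-C(d=5), B-A(d=12)
numerator = 300 * 300 * 60 = 5400000
denominator = 5 * 12 = 60
card(S) = 5400000 / 60 = 90000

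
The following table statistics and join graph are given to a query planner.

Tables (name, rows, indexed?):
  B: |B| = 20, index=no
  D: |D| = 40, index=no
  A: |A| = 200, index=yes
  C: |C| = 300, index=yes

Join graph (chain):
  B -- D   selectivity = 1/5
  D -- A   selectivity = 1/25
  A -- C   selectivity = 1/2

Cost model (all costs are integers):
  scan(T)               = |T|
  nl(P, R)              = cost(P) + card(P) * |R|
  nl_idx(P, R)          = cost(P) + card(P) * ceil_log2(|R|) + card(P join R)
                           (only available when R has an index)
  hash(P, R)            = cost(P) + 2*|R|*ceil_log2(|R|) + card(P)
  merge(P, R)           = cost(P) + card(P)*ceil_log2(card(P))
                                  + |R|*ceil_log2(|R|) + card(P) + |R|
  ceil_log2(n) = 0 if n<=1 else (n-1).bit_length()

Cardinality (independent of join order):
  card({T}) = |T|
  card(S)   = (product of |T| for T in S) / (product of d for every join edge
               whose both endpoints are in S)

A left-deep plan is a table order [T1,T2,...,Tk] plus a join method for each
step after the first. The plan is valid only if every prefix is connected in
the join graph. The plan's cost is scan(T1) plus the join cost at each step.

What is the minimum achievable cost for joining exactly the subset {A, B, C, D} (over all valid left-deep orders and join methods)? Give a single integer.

7880

Selinger DP over subsets of {A,B,C,D}:
  {B}: scan cost=20, card=20
  {D}: scan cost=40, card=40
  {A}: scan cost=200, card=200
  {C}: scan cost=300, card=300
  {BD}: card=160; try (B,hash)→280, (D,merge)→420, (B,merge)→440, (D,hash)→520, (D,nl)→820, (B,nl)→840; best=280 via (B,hash)
  {AD}: card=320; try (A,nl_idx)→680, (D,hash)→880, (A,merge)→2120, (D,merge)→2280, (A,hash)→3280, (A,nl)→8040 …(+1); best=680 via (A,nl_idx)
  {AC}: card=30000; try (A,hash)→3800, (C,merge)→5000, (A,merge)→5100, (C,hash)→5800, (C,nl_idx)→32000, (A,nl_idx)→32700 …(+2); best=3800 via (A,hash)
  {ABD}: card=1280; try (B,hash)→1200, (A,nl_idx)→2840, (A,merge)→3520, (A,hash)→3640, (B,merge)→4000, (B,nl)→7080 …(+1); best=1200 via (B,hash)
  {ACD}: card=48000; try (C,hash)→6400, (C,merge)→6880, (D,hash)→34280, (C,nl_idx)→51560, (C,nl)→96680, (D,merge)→484080 …(+1); best=6400 via (C,hash)
  {ABCD}: card=192000; try (C,hash)→7880, (C,merge)→19560, (B,hash)→54600, (C,nl_idx)→204720, (C,nl)→385200, (B,merge)→822520 …(+1); best=7880 via (C,hash)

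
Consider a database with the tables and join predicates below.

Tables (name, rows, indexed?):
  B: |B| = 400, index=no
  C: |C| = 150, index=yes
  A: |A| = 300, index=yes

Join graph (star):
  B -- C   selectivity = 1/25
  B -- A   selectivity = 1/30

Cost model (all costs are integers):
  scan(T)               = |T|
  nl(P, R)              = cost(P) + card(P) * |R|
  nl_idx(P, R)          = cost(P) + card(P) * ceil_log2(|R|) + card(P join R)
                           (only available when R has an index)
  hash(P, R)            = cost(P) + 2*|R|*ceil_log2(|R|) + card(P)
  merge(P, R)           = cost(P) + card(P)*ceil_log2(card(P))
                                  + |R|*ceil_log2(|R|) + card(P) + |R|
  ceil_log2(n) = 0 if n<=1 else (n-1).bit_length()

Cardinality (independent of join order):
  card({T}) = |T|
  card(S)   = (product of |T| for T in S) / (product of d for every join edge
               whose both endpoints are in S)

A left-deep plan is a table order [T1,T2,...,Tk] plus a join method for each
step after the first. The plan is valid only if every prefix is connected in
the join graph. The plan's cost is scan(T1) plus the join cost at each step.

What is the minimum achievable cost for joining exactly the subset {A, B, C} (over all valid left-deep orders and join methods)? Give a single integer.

Selinger DP over subsets of {A,B,C}:
  {B}: scan cost=400, card=400
  {C}: scan cost=150, card=150
  {A}: scan cost=300, card=300
  {BC}: card=2400; try (C,hash)→3200, (B,merge)→5500, (C,merge)→5750, (C,nl_idx)→6000, (B,hash)→7500, (B,nl)→60150 …(+1); best=3200 via (C,hash)
  {AB}: card=4000; try (A,hash)→6200, (B,merge)→7300, (A,merge)→7400, (B,hash)→7800, (A,nl_idx)→8000, (B,nl)→120300 …(+1); best=6200 via (A,hash)
  {ABC}: card=24000; try (A,hash)→11000, (C,hash)→12600, (A,merge)→37400, (A,nl_idx)→48800, (C,merge)→59550, (C,nl_idx)→62200 …(+2); best=11000 via (A,hash)

11000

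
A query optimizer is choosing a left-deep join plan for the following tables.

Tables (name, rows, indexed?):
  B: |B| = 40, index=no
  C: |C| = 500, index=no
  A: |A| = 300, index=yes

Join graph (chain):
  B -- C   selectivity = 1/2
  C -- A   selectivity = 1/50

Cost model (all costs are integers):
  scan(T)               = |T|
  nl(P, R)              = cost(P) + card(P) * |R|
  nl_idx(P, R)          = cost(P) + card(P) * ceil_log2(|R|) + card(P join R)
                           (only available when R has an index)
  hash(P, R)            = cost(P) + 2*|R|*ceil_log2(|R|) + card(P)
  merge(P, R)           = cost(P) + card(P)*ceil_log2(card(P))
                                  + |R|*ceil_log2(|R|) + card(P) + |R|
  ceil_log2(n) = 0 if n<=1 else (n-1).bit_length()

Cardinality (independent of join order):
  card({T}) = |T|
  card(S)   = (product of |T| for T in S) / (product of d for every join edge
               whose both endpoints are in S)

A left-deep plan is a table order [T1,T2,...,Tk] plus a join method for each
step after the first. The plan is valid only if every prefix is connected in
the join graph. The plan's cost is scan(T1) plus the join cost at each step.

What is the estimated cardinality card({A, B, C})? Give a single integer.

60000

Tables in S: A(300), B(40), C(500)
Edges inside S: B-C(d=2), C-A(d=50)
numerator = 300 * 40 * 500 = 6000000
denominator = 2 * 50 = 100
card(S) = 6000000 / 100 = 60000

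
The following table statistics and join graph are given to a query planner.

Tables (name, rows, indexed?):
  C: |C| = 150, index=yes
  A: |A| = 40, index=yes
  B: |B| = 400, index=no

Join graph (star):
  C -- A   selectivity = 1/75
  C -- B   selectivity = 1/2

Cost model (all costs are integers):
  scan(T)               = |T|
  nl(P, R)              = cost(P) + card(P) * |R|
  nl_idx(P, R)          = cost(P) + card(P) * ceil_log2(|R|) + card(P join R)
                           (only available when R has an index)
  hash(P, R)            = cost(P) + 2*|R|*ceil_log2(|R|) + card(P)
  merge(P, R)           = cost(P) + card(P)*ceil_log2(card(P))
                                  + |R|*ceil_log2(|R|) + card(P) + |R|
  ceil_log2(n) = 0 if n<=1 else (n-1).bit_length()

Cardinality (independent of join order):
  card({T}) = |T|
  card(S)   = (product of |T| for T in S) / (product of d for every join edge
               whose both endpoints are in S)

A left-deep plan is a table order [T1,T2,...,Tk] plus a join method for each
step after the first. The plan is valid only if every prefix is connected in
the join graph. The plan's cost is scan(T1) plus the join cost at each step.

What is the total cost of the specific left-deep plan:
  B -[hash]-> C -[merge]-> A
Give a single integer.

step 1: scan B: cost=400, card=400
step 2: join C via hash
    card(P join C) = 400*150/(2) = 30000
    cost = 400 + 2*150*8 + 400 = 3200
step 3: join A via merge
    card(P join A) = 30000*40/(75) = 16000
    cost = 3200 + 30000*15 + 40*6 + 30000 + 40 = 483480

483480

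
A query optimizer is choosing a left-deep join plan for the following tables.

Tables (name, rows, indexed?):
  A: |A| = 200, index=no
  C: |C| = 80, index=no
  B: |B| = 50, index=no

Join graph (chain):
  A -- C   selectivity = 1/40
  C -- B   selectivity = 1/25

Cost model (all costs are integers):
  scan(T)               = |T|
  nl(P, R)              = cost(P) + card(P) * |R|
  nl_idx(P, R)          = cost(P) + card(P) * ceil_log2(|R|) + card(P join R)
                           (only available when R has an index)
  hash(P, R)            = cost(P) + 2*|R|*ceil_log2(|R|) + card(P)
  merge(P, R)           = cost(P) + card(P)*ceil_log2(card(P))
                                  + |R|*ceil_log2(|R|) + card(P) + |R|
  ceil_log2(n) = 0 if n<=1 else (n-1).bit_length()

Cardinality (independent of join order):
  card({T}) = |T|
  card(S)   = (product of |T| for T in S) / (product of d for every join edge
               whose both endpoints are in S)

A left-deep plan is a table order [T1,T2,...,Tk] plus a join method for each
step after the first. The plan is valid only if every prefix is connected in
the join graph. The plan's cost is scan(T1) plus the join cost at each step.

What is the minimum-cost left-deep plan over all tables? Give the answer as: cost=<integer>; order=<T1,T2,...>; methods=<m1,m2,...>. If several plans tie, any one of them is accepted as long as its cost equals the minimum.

cost=2520; order=A,C,B; methods=hash,hash

Selinger DP (subsets sized 1..n):
  {A}: scan cost=200, card=200
  {C}: scan cost=80, card=80
  {B}: scan cost=50, card=50
  {AC}: card=400; try (C,hash)→1520, (A,merge)→2520, (C,merge)→2640, (A,hash)→3360, (A,nl)→16080, (C,nl)→16200; best=1520 via (C,hash)
  {BC}: card=160; try (B,hash)→760, (C,merge)→1040, (B,merge)→1070, (C,hash)→1220, (C,nl)→4050, (B,nl)→4080; best=760 via (B,hash)
  {ABC}: card=800; try (B,hash)→2520, (A,merge)→4000, (A,hash)→4120, (B,merge)→5870, (B,nl)→21520, (A,nl)→32760; best=2520 via (B,hash)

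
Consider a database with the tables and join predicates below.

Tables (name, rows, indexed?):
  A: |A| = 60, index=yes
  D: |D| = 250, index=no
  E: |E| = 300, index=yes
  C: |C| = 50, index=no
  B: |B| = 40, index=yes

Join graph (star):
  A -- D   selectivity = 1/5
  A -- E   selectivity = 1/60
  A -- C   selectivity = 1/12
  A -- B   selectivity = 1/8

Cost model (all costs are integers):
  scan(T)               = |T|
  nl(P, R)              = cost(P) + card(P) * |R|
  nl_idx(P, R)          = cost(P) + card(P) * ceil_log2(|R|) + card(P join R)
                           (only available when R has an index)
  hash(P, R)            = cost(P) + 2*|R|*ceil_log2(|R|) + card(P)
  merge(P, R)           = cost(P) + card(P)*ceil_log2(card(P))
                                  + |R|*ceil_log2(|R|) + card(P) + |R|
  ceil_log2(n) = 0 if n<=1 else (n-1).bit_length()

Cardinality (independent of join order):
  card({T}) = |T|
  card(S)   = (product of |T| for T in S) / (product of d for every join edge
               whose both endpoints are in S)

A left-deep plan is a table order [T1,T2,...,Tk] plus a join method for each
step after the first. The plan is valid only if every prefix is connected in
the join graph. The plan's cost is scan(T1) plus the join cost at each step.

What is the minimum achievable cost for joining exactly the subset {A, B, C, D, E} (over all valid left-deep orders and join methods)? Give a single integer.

13780

Selinger DP over subsets of {A,B,C,D,E}:
  {A}: scan cost=60, card=60
  {D}: scan cost=250, card=250
  {E}: scan cost=300, card=300
  {C}: scan cost=50, card=50
  {B}: scan cost=40, card=40
  {AD}: card=3000; try (A,hash)→1220, (D,merge)→2730, (A,merge)→2920, (D,hash)→4120, (A,nl_idx)→4750, (D,nl)→15060 …(+1); best=1220 via (A,hash)
  {AE}: card=300; try (E,nl_idx)→900, (A,hash)→1320, (A,nl_idx)→2400, (E,merge)→3480, (A,merge)→3720, (E,hash)→5520 …(+2); best=900 via (E,nl_idx)
  {AC}: card=250; try (A,nl_idx)→600, (C,hash)→720, (A,hash)→820, (A,merge)→820, (C,merge)→830, (A,nl)→3050 …(+1); best=600 via (A,nl_idx)
  {AB}: card=300; try (A,nl_idx)→580, (B,hash)→600, (B,nl_idx)→720, (A,merge)→740, (B,merge)→760, (A,hash)→800 …(+2); best=580 via (A,nl_idx)
  {ADE}: card=15000; try (D,hash)→5200, (D,merge)→6150, (E,hash)→9620, (E,merge)→43220, (E,nl_idx)→43220, (D,nl)→75900 …(+1); best=5200 via (D,hash)
  {ACD}: card=12500; try (C,hash)→4820, (D,hash)→4850, (D,merge)→5100, (C,merge)→40570, (D,nl)→63100, (C,nl)→151220; best=4820 via (C,hash)
  {ABD}: card=15000; try (B,hash)→4700, (D,hash)→4880, (D,merge)→5830, (B,nl_idx)→34220, (B,merge)→40500, (D,nl)→75580 …(+1); best=4700 via (B,hash)
  {ACE}: card=1250; try (C,hash)→1800, (E,nl_idx)→4100, (C,merge)→4250, (E,merge)→5850, (E,hash)→6250, (C,nl)→15900 …(+1); best=1800 via (C,hash)
  {ABE}: card=1500; try (B,hash)→1680, (B,merge)→4180, (B,nl_idx)→4200, (E,nl_idx)→4780, (E,hash)→6280, (E,merge)→6580 …(+2); best=1680 via (B,hash)
  {ABC}: card=1250; try (B,hash)→1330, (C,hash)→1480, (B,merge)→3130, (B,nl_idx)→3350, (C,merge)→3930, (B,nl)→10600 …(+1); best=1330 via (B,hash)
  {ACDE}: card=62500; try (D,hash)→7050, (D,merge)→19050, (C,hash)→20800, (E,hash)→22720, (E,nl_idx)→179820, (E,merge)→195320 …(+4); best=7050 via (D,hash)
  {ABDE}: card=75000; try (D,hash)→7180, (B,hash)→20680, (D,merge)→21930, (E,hash)→25100, (B,nl_idx)→170200, (E,nl_idx)→214700 …(+5); best=7180 via (D,hash)
  {ABCD}: card=62500; try (D,hash)→6580, (B,hash)→17800, (D,merge)→18580, (C,hash)→20300, (B,nl_idx)→142320, (B,merge)→192600 …(+4); best=6580 via (D,hash)
  {ABCE}: card=6250; try (B,hash)→3530, (C,hash)→3780, (E,hash)→7980, (B,nl_idx)→15550, (B,merge)→17080, (E,nl_idx)→18830 …(+5); best=3530 via (B,hash)
  {ABCDE}: card=312500; try (D,hash)→13780, (B,hash)→70030, (E,hash)→74480, (C,hash)→82780, (D,merge)→93280, (B,nl_idx)→694550 …(+8); best=13780 via (D,hash)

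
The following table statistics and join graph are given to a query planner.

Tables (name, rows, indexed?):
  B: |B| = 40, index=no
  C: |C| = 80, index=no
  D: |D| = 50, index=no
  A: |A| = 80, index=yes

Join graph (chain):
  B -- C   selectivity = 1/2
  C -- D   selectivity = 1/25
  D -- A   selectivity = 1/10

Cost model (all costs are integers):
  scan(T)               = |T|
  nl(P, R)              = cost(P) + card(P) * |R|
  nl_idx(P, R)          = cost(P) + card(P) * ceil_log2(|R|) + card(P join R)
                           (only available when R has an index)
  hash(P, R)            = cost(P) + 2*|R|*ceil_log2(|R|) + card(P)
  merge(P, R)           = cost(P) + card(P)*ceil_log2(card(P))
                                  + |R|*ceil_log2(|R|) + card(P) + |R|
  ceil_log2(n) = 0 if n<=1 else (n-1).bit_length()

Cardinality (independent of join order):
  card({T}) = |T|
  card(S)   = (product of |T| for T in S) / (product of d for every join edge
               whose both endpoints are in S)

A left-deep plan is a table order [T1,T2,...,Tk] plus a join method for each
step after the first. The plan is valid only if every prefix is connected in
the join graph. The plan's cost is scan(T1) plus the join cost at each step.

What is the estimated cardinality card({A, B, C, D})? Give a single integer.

Tables in S: A(80), B(40), C(80), D(50)
Edges inside S: B-C(d=2), C-D(d=25), D-A(d=10)
numerator = 80 * 40 * 80 * 50 = 12800000
denominator = 2 * 25 * 10 = 500
card(S) = 12800000 / 500 = 25600

25600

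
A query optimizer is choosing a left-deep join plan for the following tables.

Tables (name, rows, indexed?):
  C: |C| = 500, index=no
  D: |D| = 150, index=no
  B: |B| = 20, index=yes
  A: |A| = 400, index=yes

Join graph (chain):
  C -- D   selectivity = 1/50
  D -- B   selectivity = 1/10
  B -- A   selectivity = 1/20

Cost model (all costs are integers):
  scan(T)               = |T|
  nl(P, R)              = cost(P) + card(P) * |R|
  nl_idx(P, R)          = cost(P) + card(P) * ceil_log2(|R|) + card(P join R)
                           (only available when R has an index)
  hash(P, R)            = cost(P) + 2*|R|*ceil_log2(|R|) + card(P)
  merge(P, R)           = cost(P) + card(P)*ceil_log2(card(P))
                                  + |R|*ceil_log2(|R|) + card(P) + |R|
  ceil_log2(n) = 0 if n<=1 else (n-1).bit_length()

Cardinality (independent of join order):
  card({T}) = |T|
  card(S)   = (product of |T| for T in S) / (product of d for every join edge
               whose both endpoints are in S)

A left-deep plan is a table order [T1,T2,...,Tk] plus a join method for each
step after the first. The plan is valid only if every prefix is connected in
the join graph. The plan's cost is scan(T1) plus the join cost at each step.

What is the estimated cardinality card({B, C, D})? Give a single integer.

3000

Tables in S: B(20), C(500), D(150)
Edges inside S: C-D(d=50), D-B(d=10)
numerator = 20 * 500 * 150 = 1500000
denominator = 50 * 10 = 500
card(S) = 1500000 / 500 = 3000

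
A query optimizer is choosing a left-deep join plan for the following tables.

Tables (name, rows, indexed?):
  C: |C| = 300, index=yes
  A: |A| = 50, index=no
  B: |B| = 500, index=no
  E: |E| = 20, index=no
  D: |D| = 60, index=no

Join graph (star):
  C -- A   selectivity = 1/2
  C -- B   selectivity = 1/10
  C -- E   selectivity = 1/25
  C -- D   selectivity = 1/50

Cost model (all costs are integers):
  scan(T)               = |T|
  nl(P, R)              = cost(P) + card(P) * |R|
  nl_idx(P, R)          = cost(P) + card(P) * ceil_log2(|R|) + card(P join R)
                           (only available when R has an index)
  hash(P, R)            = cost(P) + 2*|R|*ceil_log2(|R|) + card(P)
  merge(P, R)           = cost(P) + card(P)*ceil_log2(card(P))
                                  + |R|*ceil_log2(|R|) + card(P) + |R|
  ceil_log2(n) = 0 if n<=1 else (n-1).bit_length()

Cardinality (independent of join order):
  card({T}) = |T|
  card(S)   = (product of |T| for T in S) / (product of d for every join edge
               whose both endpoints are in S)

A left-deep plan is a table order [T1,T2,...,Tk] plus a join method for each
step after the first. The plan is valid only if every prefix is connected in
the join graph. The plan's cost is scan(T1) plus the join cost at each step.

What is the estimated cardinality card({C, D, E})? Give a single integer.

Tables in S: C(300), D(60), E(20)
Edges inside S: C-E(d=25), C-D(d=50)
numerator = 300 * 60 * 20 = 360000
denominator = 25 * 50 = 1250
card(S) = 360000 / 1250 = 288

288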